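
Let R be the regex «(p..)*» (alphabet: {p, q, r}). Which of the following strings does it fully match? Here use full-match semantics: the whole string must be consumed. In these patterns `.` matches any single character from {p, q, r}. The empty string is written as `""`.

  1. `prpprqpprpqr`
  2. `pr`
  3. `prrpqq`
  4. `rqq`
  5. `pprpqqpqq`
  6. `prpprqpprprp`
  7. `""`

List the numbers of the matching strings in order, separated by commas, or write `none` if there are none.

1, 3, 5, 6, 7

1 → match
2 → no match
3 → match
4 → no match
5 → match
6 → match
7 → match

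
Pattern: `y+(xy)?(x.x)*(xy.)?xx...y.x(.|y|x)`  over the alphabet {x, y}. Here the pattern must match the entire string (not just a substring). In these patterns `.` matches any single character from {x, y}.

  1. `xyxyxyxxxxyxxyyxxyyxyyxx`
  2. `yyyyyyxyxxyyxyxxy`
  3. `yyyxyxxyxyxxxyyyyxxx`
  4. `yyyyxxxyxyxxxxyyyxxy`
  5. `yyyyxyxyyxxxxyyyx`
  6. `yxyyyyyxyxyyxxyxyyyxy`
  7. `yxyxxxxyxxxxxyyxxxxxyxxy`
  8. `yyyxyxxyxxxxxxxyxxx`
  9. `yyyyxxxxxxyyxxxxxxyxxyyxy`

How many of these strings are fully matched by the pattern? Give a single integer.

2

1 → no match — must start with `y`
2 → match
3 → no match
4 → no match
5 → no match
6 → no match
7 → match
8 → no match
9 → no match
Total matched: 2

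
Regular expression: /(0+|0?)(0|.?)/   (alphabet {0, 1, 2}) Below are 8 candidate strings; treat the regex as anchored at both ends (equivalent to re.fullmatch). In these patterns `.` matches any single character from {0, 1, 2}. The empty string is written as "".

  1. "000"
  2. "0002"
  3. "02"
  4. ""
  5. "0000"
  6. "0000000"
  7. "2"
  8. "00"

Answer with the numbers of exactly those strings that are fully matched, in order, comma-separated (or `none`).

1, 2, 3, 4, 5, 6, 7, 8

1 → match
2 → match
3 → match
4 → match
5 → match
6 → match
7 → match
8 → match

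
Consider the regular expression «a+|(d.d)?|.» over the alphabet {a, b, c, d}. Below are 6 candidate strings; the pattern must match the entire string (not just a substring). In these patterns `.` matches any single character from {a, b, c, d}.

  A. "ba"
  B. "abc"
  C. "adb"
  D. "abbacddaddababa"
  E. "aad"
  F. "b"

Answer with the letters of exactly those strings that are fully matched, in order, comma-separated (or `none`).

A. "ba" → no match
B. "abc" → no match
C. "adb" → no match
D → no match
E. "aad" → no match
F. "b" → match

F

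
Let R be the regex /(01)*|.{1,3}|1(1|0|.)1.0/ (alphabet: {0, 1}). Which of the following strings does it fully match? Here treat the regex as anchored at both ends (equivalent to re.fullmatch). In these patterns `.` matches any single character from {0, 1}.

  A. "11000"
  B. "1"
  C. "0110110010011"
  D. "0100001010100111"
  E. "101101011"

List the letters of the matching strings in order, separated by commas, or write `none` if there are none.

A → no match
B → match
C → no match
D → no match
E → no match

B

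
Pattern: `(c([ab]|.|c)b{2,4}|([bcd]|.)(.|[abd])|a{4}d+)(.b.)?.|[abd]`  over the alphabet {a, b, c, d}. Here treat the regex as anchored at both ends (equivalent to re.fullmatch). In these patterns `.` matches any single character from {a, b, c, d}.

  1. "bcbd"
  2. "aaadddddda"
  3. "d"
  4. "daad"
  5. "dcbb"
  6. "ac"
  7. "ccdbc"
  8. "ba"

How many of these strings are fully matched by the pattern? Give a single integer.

1

1 → no match
2 → no match
3 → match
4 → no match
5 → no match
6 → no match
7 → no match
8 → no match
Total matched: 1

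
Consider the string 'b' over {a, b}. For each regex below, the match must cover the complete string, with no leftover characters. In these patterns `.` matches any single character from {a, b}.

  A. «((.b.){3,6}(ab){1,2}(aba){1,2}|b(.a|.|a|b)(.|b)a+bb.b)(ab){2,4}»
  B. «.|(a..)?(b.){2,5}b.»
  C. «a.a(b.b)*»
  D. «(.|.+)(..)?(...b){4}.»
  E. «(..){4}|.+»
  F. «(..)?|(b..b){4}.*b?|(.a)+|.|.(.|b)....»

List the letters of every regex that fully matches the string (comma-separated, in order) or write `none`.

A → no match — must end with 'ab'
B → match
C → no match — must start with 'a'
D → no match
E → match
F → match

B, E, F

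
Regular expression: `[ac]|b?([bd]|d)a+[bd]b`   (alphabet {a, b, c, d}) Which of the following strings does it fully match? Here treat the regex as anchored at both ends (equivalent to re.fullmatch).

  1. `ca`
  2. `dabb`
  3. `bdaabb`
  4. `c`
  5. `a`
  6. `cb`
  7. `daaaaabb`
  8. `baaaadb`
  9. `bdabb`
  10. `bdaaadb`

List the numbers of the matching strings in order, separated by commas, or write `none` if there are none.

2, 3, 4, 5, 7, 8, 9, 10

1 → no match
2 → match
3 → match
4 → match
5 → match
6 → no match
7 → match
8 → match
9 → match
10 → match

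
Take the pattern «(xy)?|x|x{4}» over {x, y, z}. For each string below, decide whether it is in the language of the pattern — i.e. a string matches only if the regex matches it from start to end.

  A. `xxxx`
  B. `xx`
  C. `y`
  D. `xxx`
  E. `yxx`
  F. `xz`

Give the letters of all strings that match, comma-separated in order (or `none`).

A

A. `xxxx` → match
B. `xx` → no match
C. `y` → no match
D. `xxx` → no match
E. `yxx` → no match
F. `xz` → no match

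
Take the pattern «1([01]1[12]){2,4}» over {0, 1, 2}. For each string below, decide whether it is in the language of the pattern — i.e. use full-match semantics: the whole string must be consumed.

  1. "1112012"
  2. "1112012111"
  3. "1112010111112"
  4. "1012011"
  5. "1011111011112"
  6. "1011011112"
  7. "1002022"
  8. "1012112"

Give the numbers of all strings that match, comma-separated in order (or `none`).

1 → match
2 → match
3 → no match
4 → match
5 → match
6 → match
7 → no match
8 → match

1, 2, 4, 5, 6, 8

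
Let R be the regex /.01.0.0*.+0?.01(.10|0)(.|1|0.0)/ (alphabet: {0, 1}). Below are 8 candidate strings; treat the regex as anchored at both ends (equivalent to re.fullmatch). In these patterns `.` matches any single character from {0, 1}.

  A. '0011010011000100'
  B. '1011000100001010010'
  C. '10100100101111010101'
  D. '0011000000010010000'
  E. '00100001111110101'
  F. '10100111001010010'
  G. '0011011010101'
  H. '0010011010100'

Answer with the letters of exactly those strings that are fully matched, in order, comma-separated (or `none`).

A → match
B → match
C → match
D → match
E → match
F → match
G → match
H → match

A, B, C, D, E, F, G, H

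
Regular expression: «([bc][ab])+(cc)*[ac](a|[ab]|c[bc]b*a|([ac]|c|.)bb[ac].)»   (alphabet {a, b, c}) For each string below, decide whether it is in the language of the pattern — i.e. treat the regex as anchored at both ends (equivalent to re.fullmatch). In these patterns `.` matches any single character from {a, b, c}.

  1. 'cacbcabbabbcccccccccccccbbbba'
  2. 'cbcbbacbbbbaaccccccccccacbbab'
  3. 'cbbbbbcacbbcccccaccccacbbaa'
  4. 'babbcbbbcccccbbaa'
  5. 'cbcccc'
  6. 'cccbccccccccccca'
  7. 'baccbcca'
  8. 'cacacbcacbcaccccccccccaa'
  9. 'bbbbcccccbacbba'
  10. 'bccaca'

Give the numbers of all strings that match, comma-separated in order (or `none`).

8

1 → no match
2 → no match
3 → no match
4 → no match
5. 'cbcccc' → no match
6 → no match
7. 'baccbcca' → no match
8 → match
9 → no match
10. 'bccaca' → no match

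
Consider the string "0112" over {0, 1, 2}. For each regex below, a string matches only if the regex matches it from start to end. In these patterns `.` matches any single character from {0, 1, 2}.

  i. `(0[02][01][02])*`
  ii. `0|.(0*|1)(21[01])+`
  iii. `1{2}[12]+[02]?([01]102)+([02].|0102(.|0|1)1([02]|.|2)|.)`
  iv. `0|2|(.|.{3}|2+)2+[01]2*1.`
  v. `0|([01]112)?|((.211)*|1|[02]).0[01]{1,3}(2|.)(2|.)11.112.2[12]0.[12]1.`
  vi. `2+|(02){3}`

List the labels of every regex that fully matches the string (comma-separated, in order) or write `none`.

i → no match
ii → no match
iii → no match — must start with "1"
iv → no match
v → match
vi → no match

v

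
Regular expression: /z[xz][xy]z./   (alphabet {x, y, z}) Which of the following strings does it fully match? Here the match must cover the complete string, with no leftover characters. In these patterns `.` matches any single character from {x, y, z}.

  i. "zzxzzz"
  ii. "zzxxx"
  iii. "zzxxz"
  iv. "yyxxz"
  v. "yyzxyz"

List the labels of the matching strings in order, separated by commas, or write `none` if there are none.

i → no match
ii → no match
iii → no match
iv → no match — must start with "z"
v → no match — must start with "z"

none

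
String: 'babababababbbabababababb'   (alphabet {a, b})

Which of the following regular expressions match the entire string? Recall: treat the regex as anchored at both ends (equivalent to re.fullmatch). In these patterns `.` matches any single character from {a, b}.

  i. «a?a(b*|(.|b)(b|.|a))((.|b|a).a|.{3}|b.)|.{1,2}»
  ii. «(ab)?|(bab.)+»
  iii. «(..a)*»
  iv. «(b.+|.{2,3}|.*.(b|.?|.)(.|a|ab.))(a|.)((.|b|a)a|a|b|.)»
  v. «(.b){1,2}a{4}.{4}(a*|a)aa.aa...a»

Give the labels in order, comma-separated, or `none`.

i → no match
ii → match
iii → no match
iv → match
v → no match — must end with 'a'

ii, iv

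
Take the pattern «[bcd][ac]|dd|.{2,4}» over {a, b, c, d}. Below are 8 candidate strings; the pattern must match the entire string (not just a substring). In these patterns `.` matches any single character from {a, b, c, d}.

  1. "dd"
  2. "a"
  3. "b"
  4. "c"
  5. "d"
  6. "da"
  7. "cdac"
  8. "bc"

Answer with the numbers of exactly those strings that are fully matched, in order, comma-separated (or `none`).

1, 6, 7, 8

1 → match
2 → no match
3 → no match
4 → no match
5 → no match
6 → match
7 → match
8 → match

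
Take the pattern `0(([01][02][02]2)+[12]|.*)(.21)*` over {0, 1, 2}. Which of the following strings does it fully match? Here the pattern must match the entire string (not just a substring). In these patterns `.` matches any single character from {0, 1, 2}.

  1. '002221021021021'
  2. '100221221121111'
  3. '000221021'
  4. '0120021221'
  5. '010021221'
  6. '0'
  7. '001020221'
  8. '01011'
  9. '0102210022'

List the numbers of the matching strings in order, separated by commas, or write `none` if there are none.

1, 3, 4, 5, 6, 7, 8, 9

1 → match
2 → no match — must start with '0'
3 → match
4 → match
5 → match
6 → match
7 → match
8 → match
9 → match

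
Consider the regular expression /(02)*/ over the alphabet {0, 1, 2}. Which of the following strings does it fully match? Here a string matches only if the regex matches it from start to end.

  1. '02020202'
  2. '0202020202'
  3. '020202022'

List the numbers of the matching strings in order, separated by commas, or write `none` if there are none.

1 → match
2 → match
3 → no match

1, 2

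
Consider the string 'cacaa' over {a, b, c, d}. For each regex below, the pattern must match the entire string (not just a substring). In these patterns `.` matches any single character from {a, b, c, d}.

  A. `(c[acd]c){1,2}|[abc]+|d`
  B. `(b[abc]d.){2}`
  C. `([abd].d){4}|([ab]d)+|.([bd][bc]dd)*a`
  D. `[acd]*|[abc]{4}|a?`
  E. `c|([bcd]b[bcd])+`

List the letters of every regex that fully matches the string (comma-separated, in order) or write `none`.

A, D

A → match
B → no match — must start with 'b'
C → no match
D → match
E → no match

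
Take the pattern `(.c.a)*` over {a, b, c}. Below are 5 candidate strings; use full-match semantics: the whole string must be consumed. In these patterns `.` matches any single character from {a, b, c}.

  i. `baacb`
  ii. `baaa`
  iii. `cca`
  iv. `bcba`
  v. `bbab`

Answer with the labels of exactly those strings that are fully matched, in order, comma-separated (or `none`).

iv

i → no match
ii → no match
iii → no match
iv → match
v → no match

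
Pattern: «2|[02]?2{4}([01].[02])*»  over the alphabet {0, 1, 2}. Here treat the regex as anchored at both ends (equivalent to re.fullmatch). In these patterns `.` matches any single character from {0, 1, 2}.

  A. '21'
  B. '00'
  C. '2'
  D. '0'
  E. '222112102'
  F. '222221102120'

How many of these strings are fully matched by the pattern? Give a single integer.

A → no match
B → no match
C → match
D → no match
E → no match
F → no match
Total matched: 1

1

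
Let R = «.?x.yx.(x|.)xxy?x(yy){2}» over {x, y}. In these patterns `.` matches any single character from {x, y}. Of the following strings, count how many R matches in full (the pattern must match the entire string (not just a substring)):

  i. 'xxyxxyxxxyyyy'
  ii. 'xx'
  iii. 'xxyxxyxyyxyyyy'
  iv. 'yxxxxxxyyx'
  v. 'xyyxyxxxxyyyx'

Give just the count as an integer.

1

i → match
ii → no match — must end with 'yy'
iii → no match
iv → no match — must end with 'yy'
v → no match — must end with 'yy'
Total matched: 1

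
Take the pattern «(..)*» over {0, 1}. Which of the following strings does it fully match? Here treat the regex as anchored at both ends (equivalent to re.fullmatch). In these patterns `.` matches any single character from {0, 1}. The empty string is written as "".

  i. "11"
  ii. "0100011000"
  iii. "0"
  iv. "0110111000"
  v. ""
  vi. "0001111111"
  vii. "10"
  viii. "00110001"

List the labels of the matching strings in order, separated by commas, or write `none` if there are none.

i, ii, iv, v, vi, vii, viii

i → match
ii → match
iii → no match
iv → match
v → match
vi → match
vii → match
viii → match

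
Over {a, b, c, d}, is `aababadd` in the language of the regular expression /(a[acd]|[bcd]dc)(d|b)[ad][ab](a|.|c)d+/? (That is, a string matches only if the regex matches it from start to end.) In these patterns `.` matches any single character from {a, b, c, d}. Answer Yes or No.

Yes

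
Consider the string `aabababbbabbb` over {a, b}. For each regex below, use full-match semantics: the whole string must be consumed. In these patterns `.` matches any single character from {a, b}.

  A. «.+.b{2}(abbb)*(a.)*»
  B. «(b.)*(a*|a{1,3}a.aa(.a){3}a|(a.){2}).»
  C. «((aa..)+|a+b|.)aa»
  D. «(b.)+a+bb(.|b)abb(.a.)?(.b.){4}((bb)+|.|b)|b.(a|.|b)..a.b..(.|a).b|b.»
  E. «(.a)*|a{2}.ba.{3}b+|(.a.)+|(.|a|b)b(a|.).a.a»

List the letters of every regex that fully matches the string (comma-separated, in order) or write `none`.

A → match
B → no match
C → no match — must end with `aa`
D → no match — must start with `b`
E → no match

A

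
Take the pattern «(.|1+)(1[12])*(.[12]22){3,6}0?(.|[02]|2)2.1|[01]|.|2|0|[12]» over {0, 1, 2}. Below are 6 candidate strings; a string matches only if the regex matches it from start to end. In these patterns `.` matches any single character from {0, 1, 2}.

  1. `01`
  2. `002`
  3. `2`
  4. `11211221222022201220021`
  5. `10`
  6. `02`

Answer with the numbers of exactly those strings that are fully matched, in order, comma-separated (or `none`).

1 → no match
2 → no match
3 → match
4 → no match
5 → no match
6 → no match

3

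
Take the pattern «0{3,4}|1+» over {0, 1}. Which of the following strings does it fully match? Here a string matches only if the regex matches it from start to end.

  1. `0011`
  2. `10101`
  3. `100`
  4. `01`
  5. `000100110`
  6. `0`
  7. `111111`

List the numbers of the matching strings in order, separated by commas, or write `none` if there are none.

7

1 → no match
2 → no match
3 → no match
4 → no match
5 → no match
6 → no match
7 → match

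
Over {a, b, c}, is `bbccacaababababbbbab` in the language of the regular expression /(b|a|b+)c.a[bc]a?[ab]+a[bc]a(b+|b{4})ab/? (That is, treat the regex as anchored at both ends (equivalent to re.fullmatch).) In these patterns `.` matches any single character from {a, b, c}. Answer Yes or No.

Yes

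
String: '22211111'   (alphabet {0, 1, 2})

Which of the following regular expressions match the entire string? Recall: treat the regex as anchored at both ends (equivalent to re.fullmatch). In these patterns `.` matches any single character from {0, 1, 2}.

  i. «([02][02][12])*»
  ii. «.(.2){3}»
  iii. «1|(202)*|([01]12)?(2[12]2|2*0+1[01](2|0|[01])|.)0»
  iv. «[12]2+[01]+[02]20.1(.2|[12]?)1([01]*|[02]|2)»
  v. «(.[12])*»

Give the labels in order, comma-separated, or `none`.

i → no match
ii → no match — must end with '2'
iii → no match
iv → no match
v → match

v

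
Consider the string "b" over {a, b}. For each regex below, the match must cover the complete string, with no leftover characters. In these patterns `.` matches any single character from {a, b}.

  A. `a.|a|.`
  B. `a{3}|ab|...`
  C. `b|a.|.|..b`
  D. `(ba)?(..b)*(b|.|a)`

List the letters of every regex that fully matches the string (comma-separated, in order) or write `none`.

A → match
B → no match
C → match
D → match

A, C, D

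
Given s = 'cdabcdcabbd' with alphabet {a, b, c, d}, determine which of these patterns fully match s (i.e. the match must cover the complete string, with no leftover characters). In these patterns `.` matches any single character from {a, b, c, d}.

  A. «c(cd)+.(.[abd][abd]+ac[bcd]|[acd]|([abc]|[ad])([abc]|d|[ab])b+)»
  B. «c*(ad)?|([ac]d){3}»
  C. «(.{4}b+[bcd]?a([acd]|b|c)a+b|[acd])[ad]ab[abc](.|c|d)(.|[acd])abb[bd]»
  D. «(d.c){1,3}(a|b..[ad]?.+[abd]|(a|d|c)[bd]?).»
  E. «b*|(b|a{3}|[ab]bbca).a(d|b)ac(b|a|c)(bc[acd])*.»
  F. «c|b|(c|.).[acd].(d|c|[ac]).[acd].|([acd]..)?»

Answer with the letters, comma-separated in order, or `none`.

A → no match — must start with 'ccd'
B → no match
C → match
D → no match — must start with 'd'
E → no match
F → no match

C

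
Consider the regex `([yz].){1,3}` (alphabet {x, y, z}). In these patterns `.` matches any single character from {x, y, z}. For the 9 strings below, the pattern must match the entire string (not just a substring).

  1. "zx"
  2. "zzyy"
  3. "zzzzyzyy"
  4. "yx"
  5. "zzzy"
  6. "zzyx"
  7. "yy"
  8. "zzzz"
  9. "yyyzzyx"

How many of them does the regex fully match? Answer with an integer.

7

1 → match
2 → match
3 → no match
4 → match
5 → match
6 → match
7 → match
8 → match
9 → no match
Total matched: 7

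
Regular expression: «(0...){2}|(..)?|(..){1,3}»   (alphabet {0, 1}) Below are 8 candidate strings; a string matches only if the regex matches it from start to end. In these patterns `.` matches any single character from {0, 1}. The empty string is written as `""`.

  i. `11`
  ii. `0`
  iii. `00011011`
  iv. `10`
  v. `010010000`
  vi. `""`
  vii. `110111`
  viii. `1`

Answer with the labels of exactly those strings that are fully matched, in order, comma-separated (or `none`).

i → match
ii → no match
iii → no match
iv → match
v → no match
vi → match
vii → match
viii → no match

i, iv, vi, vii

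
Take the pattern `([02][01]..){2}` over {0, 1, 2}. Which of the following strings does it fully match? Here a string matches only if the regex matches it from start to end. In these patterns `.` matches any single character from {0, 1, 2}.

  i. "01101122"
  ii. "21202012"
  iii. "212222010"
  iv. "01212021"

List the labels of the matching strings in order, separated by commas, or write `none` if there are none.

ii, iv

i → no match
ii → match
iii → no match
iv → match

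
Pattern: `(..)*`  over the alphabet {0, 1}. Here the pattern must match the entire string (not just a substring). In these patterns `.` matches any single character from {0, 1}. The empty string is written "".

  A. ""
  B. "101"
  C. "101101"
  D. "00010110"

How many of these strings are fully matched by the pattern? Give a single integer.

3

A → match
B → no match
C → match
D → match
Total matched: 3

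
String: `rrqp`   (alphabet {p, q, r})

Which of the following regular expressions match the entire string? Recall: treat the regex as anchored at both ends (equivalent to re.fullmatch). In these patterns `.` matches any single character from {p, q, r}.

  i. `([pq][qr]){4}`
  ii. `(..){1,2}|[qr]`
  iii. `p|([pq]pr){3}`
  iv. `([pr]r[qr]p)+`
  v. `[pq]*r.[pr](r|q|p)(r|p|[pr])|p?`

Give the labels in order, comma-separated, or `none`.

i → no match
ii → match
iii → no match
iv → match
v → no match

ii, iv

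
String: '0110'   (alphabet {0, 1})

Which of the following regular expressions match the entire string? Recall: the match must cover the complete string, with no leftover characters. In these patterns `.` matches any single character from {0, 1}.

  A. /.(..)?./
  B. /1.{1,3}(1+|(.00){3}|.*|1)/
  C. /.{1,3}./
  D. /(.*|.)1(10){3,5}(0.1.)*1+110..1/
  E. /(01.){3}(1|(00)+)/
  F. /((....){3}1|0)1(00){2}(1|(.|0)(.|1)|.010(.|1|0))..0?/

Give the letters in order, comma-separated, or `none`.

A, C

A → match
B → no match — must start with '1'
C → match
D → no match — must end with '1'
E → no match
F → no match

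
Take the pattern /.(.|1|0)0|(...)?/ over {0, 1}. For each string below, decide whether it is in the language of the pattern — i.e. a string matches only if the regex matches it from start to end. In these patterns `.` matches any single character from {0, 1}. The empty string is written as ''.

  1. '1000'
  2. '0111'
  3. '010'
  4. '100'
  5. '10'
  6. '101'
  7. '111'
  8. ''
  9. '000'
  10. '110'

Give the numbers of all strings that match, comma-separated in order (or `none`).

3, 4, 6, 7, 8, 9, 10

1 → no match
2 → no match
3 → match
4 → match
5 → no match
6 → match
7 → match
8 → match
9 → match
10 → match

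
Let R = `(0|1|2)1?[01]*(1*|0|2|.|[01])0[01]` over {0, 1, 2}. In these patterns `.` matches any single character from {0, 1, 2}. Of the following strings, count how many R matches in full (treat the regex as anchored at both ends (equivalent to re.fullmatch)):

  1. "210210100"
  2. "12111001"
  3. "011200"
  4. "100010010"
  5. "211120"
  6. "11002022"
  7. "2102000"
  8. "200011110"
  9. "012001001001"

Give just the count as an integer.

1

1 → no match
2 → no match
3 → match
4 → no match
5 → no match
6 → no match
7 → no match
8 → no match
9 → no match
Total matched: 1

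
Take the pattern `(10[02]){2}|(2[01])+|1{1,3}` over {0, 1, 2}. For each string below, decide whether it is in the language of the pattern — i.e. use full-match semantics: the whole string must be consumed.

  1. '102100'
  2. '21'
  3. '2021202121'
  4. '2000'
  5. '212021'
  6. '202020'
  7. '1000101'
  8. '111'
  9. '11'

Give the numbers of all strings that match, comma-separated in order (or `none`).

1, 2, 3, 5, 6, 8, 9

1 → match
2 → match
3 → match
4 → no match
5 → match
6 → match
7 → no match
8 → match
9 → match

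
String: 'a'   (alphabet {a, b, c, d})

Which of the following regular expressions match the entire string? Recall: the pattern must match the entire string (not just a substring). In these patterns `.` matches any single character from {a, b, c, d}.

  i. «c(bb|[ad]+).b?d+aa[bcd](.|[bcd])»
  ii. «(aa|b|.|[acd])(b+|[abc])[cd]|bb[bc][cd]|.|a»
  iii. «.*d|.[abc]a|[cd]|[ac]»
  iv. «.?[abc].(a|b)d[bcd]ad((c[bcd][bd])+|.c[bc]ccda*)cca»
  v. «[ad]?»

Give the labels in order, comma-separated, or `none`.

ii, iii, v

i → no match — must start with 'c'
ii → match
iii → match
iv → no match — must end with 'cca'
v → match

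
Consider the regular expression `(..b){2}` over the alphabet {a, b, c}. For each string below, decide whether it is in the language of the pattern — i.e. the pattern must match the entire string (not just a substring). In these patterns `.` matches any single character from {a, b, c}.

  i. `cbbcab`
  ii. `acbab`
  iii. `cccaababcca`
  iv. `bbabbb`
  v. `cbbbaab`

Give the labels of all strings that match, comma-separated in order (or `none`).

i → match
ii → no match
iii → no match — must end with `b`
iv → no match
v → no match

i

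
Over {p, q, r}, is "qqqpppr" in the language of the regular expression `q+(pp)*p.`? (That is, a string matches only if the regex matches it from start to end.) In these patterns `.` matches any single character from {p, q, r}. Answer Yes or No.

Yes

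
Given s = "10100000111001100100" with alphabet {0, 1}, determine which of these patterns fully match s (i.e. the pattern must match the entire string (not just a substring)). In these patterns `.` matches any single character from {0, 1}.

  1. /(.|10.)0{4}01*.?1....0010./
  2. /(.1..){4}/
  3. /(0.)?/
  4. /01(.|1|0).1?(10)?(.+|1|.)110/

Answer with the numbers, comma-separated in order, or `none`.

1 → match
2 → no match
3 → no match
4 → no match — must start with "01"

1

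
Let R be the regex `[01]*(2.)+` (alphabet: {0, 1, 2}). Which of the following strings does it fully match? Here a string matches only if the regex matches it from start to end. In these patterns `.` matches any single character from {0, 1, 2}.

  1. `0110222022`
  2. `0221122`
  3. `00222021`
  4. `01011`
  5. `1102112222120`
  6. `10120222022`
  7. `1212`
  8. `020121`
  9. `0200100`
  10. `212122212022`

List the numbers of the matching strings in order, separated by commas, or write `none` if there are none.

1. `0110222022` → match
2. `0221122` → no match
3. `00222021` → match
4. `01011` → no match
5 → no match
6. `10120222022` → match
7. `1212` → no match
8. `020121` → no match
9. `0200100` → no match
10. `212122212022` → match

1, 3, 6, 10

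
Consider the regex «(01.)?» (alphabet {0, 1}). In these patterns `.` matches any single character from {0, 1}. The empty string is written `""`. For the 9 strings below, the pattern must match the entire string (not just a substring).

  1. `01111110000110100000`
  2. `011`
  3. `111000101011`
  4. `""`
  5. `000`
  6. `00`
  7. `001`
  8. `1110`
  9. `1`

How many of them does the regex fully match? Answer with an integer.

1 → no match
2 → match
3 → no match
4 → match
5 → no match
6 → no match
7 → no match
8 → no match
9 → no match
Total matched: 2

2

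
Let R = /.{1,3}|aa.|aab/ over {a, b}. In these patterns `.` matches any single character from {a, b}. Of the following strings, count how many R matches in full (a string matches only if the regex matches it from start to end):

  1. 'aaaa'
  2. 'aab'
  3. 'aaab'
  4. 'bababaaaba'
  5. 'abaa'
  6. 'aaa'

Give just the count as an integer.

2

1 → no match
2 → match
3 → no match
4 → no match
5 → no match
6 → match
Total matched: 2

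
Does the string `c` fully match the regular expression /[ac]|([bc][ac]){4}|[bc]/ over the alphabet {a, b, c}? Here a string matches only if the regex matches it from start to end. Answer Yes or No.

Yes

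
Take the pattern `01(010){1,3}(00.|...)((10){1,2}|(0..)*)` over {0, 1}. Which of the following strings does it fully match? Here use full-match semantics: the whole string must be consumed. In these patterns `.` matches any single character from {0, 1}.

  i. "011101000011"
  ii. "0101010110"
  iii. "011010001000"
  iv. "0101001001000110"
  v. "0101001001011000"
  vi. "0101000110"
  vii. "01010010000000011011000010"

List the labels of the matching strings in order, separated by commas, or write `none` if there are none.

i. "011101000011" → no match — must start with "01010"
ii. "0101010110" → match
iii. "011010001000" → no match — must start with "01010"
iv → match
v → no match
vi. "0101000110" → match
vii → match

ii, iv, vi, vii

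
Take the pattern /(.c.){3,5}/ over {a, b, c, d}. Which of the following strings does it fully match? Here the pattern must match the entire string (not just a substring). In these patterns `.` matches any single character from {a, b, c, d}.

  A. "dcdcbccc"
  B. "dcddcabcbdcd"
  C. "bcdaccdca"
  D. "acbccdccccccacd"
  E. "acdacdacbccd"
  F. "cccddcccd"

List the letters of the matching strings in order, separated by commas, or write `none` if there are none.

B, C, D, E

A → no match
B → match
C → match
D → match
E → match
F → no match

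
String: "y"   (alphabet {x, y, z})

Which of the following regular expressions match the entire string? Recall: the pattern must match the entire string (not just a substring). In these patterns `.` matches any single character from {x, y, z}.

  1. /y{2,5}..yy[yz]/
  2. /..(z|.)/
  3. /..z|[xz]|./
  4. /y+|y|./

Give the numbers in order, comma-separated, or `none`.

1 → no match
2 → no match
3 → match
4 → match

3, 4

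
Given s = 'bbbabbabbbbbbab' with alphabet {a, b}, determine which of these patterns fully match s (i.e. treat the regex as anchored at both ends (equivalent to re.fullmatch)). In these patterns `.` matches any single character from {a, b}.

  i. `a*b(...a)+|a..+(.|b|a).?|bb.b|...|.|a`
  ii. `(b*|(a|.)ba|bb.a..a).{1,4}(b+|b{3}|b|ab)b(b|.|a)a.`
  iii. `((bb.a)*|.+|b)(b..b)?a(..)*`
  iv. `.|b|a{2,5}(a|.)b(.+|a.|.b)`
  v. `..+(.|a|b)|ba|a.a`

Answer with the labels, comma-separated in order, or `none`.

ii, iii, v

i → no match
ii → match
iii → match
iv → no match
v → match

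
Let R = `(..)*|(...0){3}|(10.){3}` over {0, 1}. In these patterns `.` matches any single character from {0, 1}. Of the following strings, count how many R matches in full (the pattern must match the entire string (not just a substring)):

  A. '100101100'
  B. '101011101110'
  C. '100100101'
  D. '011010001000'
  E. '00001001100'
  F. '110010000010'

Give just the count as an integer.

5

A → match
B → match
C → match
D → match
E → no match
F → match
Total matched: 5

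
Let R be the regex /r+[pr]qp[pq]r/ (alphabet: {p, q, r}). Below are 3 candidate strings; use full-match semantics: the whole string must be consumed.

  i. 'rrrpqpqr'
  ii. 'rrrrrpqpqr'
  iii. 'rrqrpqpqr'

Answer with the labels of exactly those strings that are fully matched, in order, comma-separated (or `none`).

i, ii

i → match
ii → match
iii → no match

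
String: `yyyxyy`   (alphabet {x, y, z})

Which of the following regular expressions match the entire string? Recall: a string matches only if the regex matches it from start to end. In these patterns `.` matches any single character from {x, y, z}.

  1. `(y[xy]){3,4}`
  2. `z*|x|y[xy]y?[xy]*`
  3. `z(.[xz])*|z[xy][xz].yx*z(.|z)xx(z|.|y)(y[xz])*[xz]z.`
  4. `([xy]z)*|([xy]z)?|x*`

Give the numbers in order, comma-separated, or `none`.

1 → match
2 → match
3 → no match — must start with `z`
4 → no match

1, 2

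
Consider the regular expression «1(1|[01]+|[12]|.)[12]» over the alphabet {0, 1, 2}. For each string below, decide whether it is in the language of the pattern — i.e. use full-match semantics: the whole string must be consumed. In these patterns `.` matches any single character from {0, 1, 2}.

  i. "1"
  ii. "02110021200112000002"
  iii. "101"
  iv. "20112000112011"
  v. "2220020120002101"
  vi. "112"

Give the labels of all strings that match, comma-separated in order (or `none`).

iii, vi

i → no match
ii → no match — must start with "1"
iii → match
iv → no match — must start with "1"
v → no match — must start with "1"
vi → match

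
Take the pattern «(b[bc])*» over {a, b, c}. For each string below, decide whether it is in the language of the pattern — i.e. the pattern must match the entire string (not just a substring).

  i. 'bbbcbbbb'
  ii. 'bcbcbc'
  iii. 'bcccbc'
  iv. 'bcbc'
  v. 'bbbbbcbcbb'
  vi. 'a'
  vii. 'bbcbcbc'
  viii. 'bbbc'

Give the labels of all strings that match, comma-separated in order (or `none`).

i. 'bbbcbbbb' → match
ii. 'bcbcbc' → match
iii. 'bcccbc' → no match
iv. 'bcbc' → match
v. 'bbbbbcbcbb' → match
vi. 'a' → no match
vii. 'bbcbcbc' → no match
viii. 'bbbc' → match

i, ii, iv, v, viii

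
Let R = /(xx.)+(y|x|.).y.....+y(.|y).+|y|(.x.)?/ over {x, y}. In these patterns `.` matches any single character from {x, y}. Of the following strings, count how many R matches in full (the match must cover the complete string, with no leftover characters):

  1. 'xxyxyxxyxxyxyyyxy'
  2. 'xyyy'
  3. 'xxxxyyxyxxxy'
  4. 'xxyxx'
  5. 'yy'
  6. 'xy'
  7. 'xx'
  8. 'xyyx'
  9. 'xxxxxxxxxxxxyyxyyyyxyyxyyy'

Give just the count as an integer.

1 → no match
2 → no match
3 → no match
4 → no match
5 → no match
6 → no match
7 → no match
8 → no match
9 → no match
Total matched: 0

0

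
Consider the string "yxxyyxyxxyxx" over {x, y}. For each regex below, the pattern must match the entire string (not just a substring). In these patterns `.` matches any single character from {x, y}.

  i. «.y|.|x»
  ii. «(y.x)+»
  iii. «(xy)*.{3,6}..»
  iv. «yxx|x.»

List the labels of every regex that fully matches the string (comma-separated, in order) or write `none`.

ii

i → no match
ii → match
iii → no match
iv → no match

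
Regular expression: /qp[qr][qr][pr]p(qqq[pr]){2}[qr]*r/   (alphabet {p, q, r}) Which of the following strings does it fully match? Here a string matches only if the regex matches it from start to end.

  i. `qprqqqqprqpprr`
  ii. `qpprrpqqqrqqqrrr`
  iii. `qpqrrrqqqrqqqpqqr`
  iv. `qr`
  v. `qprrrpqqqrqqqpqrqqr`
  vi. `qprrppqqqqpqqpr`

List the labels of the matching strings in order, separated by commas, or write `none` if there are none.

v

i → no match
ii → no match
iii → no match
iv → no match — must start with `qp`
v → match
vi → no match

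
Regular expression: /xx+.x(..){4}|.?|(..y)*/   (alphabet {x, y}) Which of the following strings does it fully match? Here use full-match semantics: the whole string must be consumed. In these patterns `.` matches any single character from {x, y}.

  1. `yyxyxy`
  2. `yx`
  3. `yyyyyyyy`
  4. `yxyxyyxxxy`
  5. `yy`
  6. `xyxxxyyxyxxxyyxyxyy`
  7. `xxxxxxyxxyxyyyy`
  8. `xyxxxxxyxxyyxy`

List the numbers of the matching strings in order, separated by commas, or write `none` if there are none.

1. `yyxyxy` → no match
2. `yx` → no match
3. `yyyyyyyy` → no match
4. `yxyxyyxxxy` → no match
5. `yy` → no match
6 → no match
7 → no match
8 → no match

none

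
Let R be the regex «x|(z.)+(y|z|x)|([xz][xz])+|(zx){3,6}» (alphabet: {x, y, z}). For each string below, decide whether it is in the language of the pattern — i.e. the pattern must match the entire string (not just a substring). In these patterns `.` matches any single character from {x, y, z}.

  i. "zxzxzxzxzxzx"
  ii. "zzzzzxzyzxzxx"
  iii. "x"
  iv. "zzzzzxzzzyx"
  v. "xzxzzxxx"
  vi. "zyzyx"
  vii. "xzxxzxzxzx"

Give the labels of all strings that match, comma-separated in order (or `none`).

i → match
ii → match
iii → match
iv → match
v → match
vi → match
vii → match

i, ii, iii, iv, v, vi, vii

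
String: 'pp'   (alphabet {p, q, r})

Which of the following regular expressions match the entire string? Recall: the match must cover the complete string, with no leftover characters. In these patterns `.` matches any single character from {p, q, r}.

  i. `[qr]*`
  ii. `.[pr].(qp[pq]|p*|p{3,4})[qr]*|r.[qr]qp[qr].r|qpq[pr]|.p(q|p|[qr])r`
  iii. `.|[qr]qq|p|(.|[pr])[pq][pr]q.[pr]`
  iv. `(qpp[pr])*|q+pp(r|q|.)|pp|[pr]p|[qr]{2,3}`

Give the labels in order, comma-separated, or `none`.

iv

i → no match
ii → no match
iii → no match
iv → match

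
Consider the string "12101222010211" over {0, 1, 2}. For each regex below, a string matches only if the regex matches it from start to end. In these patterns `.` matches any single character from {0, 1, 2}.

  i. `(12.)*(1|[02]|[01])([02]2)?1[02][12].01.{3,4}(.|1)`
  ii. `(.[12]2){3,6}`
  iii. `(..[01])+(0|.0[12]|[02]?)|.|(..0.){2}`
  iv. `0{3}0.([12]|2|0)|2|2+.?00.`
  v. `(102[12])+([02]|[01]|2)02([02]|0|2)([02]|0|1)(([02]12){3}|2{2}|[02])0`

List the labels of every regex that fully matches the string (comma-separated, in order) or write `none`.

i → match
ii → no match — must end with "2"
iii → no match
iv → no match
v → no match — must start with "102"

i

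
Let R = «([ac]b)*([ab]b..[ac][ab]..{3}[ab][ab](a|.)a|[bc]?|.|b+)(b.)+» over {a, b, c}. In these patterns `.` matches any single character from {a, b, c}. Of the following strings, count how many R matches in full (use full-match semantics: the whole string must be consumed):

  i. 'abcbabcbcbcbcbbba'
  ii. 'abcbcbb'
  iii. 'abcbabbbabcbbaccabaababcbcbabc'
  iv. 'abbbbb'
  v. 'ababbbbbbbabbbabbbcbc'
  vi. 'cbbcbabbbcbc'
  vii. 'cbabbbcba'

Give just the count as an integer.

i → match
ii → match
iii → match
iv → match
v → match
vi → match
vii → match
Total matched: 7

7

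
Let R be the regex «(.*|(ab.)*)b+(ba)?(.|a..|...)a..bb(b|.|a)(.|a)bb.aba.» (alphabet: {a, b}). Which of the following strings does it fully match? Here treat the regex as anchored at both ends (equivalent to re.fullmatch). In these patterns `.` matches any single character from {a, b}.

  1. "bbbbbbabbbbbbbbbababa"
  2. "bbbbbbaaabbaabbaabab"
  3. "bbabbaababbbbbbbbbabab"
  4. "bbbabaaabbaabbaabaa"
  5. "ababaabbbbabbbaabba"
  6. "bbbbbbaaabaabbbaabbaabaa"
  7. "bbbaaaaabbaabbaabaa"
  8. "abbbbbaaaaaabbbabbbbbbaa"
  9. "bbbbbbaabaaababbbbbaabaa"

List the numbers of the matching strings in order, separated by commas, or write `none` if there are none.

1 → no match
2 → match
3 → match
4 → match
5 → no match
6 → match
7 → match
8 → no match
9 → no match

2, 3, 4, 6, 7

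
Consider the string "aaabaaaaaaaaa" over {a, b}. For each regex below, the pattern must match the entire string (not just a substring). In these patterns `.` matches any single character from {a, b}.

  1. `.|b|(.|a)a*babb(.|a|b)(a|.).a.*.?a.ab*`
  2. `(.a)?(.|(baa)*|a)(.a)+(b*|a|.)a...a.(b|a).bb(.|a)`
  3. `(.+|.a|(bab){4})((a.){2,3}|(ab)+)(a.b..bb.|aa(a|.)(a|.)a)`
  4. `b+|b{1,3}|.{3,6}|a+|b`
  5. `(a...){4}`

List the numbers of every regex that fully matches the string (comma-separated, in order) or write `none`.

3

1 → no match
2 → no match
3 → match
4 → no match
5 → no match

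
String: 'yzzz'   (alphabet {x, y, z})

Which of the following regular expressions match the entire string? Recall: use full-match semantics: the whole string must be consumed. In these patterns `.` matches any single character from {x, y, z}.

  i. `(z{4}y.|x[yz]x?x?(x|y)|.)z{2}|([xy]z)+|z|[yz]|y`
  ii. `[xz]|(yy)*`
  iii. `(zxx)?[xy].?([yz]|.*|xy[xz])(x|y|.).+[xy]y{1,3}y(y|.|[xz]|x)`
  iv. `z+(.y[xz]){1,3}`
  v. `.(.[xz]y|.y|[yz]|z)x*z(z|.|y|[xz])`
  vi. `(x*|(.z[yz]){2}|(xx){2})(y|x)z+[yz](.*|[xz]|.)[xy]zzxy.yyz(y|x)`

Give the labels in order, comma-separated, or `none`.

i → no match
ii → no match
iii → no match
iv → no match — must start with 'z'
v → match
vi → no match

v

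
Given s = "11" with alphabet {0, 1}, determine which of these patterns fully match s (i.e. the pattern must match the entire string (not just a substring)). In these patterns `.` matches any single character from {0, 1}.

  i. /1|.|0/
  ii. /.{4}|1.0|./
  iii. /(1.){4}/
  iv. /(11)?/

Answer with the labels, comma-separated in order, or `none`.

i → no match
ii → no match
iii → no match
iv → match

iv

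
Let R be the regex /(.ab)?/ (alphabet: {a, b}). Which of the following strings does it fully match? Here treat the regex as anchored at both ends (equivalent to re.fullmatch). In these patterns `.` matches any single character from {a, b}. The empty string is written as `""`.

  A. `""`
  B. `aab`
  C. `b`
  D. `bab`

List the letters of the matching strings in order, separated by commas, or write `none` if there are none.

A. `""` → match
B. `aab` → match
C. `b` → no match
D. `bab` → match

A, B, D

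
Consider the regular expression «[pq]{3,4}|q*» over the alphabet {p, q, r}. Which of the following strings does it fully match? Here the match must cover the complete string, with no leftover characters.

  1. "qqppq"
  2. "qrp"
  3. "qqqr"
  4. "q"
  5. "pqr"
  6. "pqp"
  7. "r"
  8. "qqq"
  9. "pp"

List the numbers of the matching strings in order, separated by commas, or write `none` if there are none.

1. "qqppq" → no match
2. "qrp" → no match
3. "qqqr" → no match
4. "q" → match
5. "pqr" → no match
6. "pqp" → match
7. "r" → no match
8. "qqq" → match
9. "pp" → no match

4, 6, 8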